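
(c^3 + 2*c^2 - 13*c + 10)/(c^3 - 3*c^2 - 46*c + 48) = (c^2 + 3*c - 10)/(c^2 - 2*c - 48)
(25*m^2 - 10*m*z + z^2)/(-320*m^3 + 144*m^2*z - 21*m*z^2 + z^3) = (-5*m + z)/(64*m^2 - 16*m*z + z^2)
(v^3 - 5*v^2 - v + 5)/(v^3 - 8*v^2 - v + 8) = (v - 5)/(v - 8)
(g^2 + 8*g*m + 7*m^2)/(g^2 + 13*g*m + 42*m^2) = (g + m)/(g + 6*m)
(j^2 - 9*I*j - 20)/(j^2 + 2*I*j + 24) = (j - 5*I)/(j + 6*I)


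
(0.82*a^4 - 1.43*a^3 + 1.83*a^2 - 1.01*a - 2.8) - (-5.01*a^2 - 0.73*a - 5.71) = 0.82*a^4 - 1.43*a^3 + 6.84*a^2 - 0.28*a + 2.91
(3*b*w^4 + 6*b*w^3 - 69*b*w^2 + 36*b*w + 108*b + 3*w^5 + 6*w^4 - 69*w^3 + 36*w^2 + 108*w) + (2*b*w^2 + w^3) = 3*b*w^4 + 6*b*w^3 - 67*b*w^2 + 36*b*w + 108*b + 3*w^5 + 6*w^4 - 68*w^3 + 36*w^2 + 108*w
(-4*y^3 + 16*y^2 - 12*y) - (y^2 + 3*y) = -4*y^3 + 15*y^2 - 15*y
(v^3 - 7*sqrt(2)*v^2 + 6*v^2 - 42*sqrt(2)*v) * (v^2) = v^5 - 7*sqrt(2)*v^4 + 6*v^4 - 42*sqrt(2)*v^3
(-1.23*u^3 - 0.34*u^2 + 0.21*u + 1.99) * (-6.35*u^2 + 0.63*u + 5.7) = 7.8105*u^5 + 1.3841*u^4 - 8.5587*u^3 - 14.4422*u^2 + 2.4507*u + 11.343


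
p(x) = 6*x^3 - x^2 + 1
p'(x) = 18*x^2 - 2*x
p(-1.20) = -10.81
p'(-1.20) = 28.32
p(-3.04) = -176.81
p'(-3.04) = 172.43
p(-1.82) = -38.48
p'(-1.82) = 63.26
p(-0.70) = -1.55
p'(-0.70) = 10.22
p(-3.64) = -301.62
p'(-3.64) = 245.77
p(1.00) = 6.00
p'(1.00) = 16.00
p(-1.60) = -26.14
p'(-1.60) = 49.28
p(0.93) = 4.96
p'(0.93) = 13.71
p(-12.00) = -10511.00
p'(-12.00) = 2616.00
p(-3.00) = -170.00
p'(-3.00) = 168.00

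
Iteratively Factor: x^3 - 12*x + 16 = (x + 4)*(x^2 - 4*x + 4) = (x - 2)*(x + 4)*(x - 2)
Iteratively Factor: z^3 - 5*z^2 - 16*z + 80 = (z + 4)*(z^2 - 9*z + 20) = (z - 4)*(z + 4)*(z - 5)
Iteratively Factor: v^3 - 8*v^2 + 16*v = (v - 4)*(v^2 - 4*v) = (v - 4)^2*(v)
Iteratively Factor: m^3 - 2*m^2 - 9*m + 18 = (m - 2)*(m^2 - 9) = (m - 3)*(m - 2)*(m + 3)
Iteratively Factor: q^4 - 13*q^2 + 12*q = (q)*(q^3 - 13*q + 12) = q*(q + 4)*(q^2 - 4*q + 3) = q*(q - 3)*(q + 4)*(q - 1)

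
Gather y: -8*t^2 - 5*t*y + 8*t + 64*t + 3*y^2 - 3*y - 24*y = -8*t^2 + 72*t + 3*y^2 + y*(-5*t - 27)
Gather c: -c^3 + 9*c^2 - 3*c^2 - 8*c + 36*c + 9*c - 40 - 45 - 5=-c^3 + 6*c^2 + 37*c - 90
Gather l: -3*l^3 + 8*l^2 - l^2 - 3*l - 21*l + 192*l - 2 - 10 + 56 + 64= -3*l^3 + 7*l^2 + 168*l + 108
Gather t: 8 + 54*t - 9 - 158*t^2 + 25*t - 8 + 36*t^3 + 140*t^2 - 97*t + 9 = 36*t^3 - 18*t^2 - 18*t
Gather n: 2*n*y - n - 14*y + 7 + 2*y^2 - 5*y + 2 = n*(2*y - 1) + 2*y^2 - 19*y + 9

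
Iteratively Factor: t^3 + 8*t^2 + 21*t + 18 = (t + 3)*(t^2 + 5*t + 6) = (t + 3)^2*(t + 2)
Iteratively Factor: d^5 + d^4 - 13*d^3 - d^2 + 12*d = (d + 4)*(d^4 - 3*d^3 - d^2 + 3*d) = (d - 3)*(d + 4)*(d^3 - d) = (d - 3)*(d + 1)*(d + 4)*(d^2 - d) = d*(d - 3)*(d + 1)*(d + 4)*(d - 1)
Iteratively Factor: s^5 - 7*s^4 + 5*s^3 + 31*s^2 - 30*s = (s)*(s^4 - 7*s^3 + 5*s^2 + 31*s - 30) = s*(s + 2)*(s^3 - 9*s^2 + 23*s - 15) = s*(s - 3)*(s + 2)*(s^2 - 6*s + 5) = s*(s - 3)*(s - 1)*(s + 2)*(s - 5)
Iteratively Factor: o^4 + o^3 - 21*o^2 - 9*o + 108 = (o - 3)*(o^3 + 4*o^2 - 9*o - 36) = (o - 3)^2*(o^2 + 7*o + 12) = (o - 3)^2*(o + 4)*(o + 3)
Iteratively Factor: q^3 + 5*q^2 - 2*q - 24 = (q - 2)*(q^2 + 7*q + 12) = (q - 2)*(q + 4)*(q + 3)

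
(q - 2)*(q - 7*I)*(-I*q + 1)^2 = -q^4 + 2*q^3 + 5*I*q^3 - 13*q^2 - 10*I*q^2 + 26*q - 7*I*q + 14*I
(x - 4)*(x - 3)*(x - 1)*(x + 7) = x^4 - x^3 - 37*x^2 + 121*x - 84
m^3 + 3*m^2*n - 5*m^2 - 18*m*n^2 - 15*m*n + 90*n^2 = (m - 5)*(m - 3*n)*(m + 6*n)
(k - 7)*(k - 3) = k^2 - 10*k + 21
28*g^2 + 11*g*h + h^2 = (4*g + h)*(7*g + h)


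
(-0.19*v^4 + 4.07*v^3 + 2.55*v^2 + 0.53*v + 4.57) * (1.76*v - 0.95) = -0.3344*v^5 + 7.3437*v^4 + 0.621499999999999*v^3 - 1.4897*v^2 + 7.5397*v - 4.3415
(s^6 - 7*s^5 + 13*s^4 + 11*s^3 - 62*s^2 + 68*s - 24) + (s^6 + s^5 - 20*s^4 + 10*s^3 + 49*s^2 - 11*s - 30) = 2*s^6 - 6*s^5 - 7*s^4 + 21*s^3 - 13*s^2 + 57*s - 54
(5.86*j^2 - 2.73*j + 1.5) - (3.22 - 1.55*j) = 5.86*j^2 - 1.18*j - 1.72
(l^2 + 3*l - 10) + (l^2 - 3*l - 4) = 2*l^2 - 14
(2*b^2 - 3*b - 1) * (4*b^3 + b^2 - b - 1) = 8*b^5 - 10*b^4 - 9*b^3 + 4*b + 1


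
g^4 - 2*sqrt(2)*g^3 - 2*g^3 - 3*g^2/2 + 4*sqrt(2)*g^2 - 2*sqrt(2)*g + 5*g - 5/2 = (g - 1)^2*(g - 5*sqrt(2)/2)*(g + sqrt(2)/2)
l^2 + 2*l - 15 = (l - 3)*(l + 5)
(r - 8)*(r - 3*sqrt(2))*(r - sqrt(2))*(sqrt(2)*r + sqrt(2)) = sqrt(2)*r^4 - 7*sqrt(2)*r^3 - 8*r^3 - 2*sqrt(2)*r^2 + 56*r^2 - 42*sqrt(2)*r + 64*r - 48*sqrt(2)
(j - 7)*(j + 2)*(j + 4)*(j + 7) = j^4 + 6*j^3 - 41*j^2 - 294*j - 392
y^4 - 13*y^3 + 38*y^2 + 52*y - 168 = (y - 7)*(y - 6)*(y - 2)*(y + 2)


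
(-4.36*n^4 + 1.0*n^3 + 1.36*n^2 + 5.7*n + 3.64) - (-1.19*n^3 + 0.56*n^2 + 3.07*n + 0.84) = -4.36*n^4 + 2.19*n^3 + 0.8*n^2 + 2.63*n + 2.8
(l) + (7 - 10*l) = 7 - 9*l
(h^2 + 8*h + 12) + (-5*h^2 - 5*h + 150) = -4*h^2 + 3*h + 162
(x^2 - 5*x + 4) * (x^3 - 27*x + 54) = x^5 - 5*x^4 - 23*x^3 + 189*x^2 - 378*x + 216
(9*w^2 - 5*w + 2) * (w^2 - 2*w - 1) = 9*w^4 - 23*w^3 + 3*w^2 + w - 2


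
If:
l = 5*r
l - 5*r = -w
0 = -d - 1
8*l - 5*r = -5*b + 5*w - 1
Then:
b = -7*r - 1/5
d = -1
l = 5*r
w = 0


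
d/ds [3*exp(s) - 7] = 3*exp(s)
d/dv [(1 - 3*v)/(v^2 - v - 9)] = (-3*v^2 + 3*v + (2*v - 1)*(3*v - 1) + 27)/(-v^2 + v + 9)^2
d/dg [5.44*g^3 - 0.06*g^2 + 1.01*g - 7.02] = 16.32*g^2 - 0.12*g + 1.01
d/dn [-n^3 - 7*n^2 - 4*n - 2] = -3*n^2 - 14*n - 4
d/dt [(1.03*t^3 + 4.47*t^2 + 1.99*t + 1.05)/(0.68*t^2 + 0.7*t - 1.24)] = (0.7004*t^4 + 1.442*t^3 - 2.0558*t^2 - 12.5136*t - 3.2026)/(0.4624*t^4 + 0.952*t^3 - 1.1964*t^2 - 1.736*t + 1.5376)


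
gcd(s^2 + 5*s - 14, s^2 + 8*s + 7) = s + 7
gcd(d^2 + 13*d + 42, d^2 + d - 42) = d + 7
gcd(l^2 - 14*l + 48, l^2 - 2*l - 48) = l - 8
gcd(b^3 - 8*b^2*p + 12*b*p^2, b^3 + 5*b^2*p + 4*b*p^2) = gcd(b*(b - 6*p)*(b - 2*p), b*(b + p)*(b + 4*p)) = b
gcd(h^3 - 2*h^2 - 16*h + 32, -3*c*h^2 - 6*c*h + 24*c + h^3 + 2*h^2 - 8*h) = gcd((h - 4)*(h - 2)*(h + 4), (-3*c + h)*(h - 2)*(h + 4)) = h^2 + 2*h - 8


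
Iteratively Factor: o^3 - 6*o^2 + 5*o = (o - 5)*(o^2 - o) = (o - 5)*(o - 1)*(o)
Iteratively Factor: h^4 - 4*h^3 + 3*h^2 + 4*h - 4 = (h + 1)*(h^3 - 5*h^2 + 8*h - 4) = (h - 2)*(h + 1)*(h^2 - 3*h + 2) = (h - 2)^2*(h + 1)*(h - 1)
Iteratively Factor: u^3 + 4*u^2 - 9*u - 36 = (u + 4)*(u^2 - 9) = (u - 3)*(u + 4)*(u + 3)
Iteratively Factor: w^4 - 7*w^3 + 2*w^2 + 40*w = (w - 5)*(w^3 - 2*w^2 - 8*w) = (w - 5)*(w - 4)*(w^2 + 2*w) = w*(w - 5)*(w - 4)*(w + 2)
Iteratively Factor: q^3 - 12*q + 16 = (q - 2)*(q^2 + 2*q - 8) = (q - 2)*(q + 4)*(q - 2)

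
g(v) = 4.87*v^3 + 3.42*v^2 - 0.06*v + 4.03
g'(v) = 14.61*v^2 + 6.84*v - 0.06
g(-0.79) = 3.81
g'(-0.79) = 3.65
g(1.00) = 12.26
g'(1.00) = 21.39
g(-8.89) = -3146.79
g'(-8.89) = 1093.79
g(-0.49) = 4.31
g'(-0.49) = 0.10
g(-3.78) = -209.91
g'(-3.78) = 182.84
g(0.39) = 4.82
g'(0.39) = 4.83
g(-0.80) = 3.77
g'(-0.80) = 3.82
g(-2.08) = -24.87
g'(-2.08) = 48.92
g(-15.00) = -15661.82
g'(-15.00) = 3184.59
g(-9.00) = -3268.64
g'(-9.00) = 1121.79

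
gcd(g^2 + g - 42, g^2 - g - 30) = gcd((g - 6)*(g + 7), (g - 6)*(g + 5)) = g - 6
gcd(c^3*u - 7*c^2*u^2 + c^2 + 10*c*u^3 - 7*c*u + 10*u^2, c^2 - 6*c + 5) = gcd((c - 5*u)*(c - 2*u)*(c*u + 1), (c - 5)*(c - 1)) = 1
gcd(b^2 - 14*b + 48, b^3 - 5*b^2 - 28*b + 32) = b - 8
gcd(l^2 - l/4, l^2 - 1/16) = l - 1/4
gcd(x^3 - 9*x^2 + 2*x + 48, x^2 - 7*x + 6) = 1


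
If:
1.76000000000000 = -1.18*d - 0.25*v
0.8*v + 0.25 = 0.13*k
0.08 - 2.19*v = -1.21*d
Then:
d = -1.34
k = -2.42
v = -0.71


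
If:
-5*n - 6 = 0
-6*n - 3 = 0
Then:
No Solution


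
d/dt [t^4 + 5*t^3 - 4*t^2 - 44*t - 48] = 4*t^3 + 15*t^2 - 8*t - 44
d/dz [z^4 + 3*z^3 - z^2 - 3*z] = 4*z^3 + 9*z^2 - 2*z - 3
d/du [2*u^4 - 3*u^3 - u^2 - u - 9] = 8*u^3 - 9*u^2 - 2*u - 1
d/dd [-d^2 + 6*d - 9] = 6 - 2*d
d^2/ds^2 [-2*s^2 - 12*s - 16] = -4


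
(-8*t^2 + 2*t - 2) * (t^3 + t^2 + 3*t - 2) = -8*t^5 - 6*t^4 - 24*t^3 + 20*t^2 - 10*t + 4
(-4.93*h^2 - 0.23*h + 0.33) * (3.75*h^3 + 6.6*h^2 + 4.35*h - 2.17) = -18.4875*h^5 - 33.4005*h^4 - 21.726*h^3 + 11.8756*h^2 + 1.9346*h - 0.7161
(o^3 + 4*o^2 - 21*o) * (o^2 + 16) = o^5 + 4*o^4 - 5*o^3 + 64*o^2 - 336*o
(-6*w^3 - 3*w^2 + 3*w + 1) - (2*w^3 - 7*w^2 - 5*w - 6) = -8*w^3 + 4*w^2 + 8*w + 7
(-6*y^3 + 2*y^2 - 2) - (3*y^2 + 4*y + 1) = -6*y^3 - y^2 - 4*y - 3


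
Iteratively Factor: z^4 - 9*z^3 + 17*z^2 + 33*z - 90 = (z - 5)*(z^3 - 4*z^2 - 3*z + 18) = (z - 5)*(z + 2)*(z^2 - 6*z + 9) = (z - 5)*(z - 3)*(z + 2)*(z - 3)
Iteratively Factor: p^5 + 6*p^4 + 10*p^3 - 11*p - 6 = (p - 1)*(p^4 + 7*p^3 + 17*p^2 + 17*p + 6) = (p - 1)*(p + 2)*(p^3 + 5*p^2 + 7*p + 3) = (p - 1)*(p + 1)*(p + 2)*(p^2 + 4*p + 3) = (p - 1)*(p + 1)^2*(p + 2)*(p + 3)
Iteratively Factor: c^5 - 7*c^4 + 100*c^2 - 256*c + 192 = (c - 2)*(c^4 - 5*c^3 - 10*c^2 + 80*c - 96) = (c - 4)*(c - 2)*(c^3 - c^2 - 14*c + 24) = (c - 4)*(c - 2)^2*(c^2 + c - 12) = (c - 4)*(c - 3)*(c - 2)^2*(c + 4)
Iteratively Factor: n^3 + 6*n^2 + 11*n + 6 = (n + 1)*(n^2 + 5*n + 6) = (n + 1)*(n + 2)*(n + 3)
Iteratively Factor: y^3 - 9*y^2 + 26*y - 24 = (y - 2)*(y^2 - 7*y + 12) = (y - 3)*(y - 2)*(y - 4)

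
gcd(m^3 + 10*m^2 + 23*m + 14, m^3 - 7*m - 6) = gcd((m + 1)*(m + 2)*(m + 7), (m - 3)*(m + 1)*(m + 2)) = m^2 + 3*m + 2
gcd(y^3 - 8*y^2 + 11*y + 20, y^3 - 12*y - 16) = y - 4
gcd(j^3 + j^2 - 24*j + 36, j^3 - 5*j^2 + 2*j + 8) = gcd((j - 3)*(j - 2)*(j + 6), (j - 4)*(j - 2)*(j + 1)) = j - 2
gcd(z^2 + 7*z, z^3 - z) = z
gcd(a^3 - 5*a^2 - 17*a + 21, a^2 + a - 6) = a + 3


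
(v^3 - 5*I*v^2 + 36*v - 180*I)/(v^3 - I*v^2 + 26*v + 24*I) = (v^2 + I*v + 30)/(v^2 + 5*I*v - 4)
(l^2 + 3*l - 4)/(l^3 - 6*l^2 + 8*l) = (l^2 + 3*l - 4)/(l*(l^2 - 6*l + 8))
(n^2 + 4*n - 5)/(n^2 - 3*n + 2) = (n + 5)/(n - 2)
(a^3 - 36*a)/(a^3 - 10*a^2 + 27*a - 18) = a*(a + 6)/(a^2 - 4*a + 3)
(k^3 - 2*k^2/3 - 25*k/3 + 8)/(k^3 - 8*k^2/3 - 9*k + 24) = (k - 1)/(k - 3)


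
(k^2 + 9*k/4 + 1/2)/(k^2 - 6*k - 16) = (k + 1/4)/(k - 8)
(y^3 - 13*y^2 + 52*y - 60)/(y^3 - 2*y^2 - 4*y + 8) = (y^2 - 11*y + 30)/(y^2 - 4)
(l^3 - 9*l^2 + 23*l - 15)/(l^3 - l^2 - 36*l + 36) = (l^2 - 8*l + 15)/(l^2 - 36)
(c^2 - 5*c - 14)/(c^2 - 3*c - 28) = (c + 2)/(c + 4)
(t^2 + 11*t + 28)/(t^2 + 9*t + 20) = (t + 7)/(t + 5)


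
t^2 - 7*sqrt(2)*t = t*(t - 7*sqrt(2))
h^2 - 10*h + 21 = (h - 7)*(h - 3)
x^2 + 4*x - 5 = (x - 1)*(x + 5)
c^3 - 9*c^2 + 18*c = c*(c - 6)*(c - 3)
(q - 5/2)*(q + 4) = q^2 + 3*q/2 - 10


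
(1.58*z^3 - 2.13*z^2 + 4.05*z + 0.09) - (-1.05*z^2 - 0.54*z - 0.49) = 1.58*z^3 - 1.08*z^2 + 4.59*z + 0.58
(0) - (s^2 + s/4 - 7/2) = -s^2 - s/4 + 7/2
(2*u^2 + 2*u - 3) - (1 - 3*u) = 2*u^2 + 5*u - 4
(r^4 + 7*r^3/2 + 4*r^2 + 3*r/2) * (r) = r^5 + 7*r^4/2 + 4*r^3 + 3*r^2/2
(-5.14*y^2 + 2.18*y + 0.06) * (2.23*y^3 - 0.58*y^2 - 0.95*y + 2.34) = -11.4622*y^5 + 7.8426*y^4 + 3.7524*y^3 - 14.1334*y^2 + 5.0442*y + 0.1404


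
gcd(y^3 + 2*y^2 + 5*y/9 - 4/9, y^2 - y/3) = y - 1/3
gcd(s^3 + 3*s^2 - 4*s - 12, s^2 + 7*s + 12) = s + 3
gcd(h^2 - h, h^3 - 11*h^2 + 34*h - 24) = h - 1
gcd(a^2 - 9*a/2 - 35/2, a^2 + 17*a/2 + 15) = a + 5/2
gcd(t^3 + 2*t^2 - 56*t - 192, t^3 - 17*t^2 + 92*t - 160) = t - 8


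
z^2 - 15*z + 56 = (z - 8)*(z - 7)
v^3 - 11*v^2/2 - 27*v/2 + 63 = (v - 6)*(v - 3)*(v + 7/2)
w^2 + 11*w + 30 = (w + 5)*(w + 6)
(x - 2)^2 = x^2 - 4*x + 4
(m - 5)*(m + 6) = m^2 + m - 30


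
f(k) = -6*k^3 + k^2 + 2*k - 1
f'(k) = -18*k^2 + 2*k + 2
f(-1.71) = 28.51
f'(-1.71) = -54.05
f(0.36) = -0.43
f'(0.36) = 0.39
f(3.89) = -331.27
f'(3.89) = -262.60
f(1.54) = -17.46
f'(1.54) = -37.61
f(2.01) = -41.66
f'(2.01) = -66.70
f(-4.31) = 489.33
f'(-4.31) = -340.99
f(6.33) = -1470.09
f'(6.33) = -706.58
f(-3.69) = 306.70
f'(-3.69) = -250.47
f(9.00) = -4276.00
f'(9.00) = -1438.00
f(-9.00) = 4436.00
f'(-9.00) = -1474.00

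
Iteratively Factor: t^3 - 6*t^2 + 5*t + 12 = (t - 3)*(t^2 - 3*t - 4) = (t - 4)*(t - 3)*(t + 1)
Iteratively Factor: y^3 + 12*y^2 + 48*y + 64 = (y + 4)*(y^2 + 8*y + 16) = (y + 4)^2*(y + 4)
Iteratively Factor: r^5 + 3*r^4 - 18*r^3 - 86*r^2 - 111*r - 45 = (r + 3)*(r^4 - 18*r^2 - 32*r - 15) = (r + 3)^2*(r^3 - 3*r^2 - 9*r - 5) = (r - 5)*(r + 3)^2*(r^2 + 2*r + 1) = (r - 5)*(r + 1)*(r + 3)^2*(r + 1)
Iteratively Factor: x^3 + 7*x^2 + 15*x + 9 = (x + 3)*(x^2 + 4*x + 3) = (x + 1)*(x + 3)*(x + 3)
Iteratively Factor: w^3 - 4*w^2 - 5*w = (w)*(w^2 - 4*w - 5) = w*(w + 1)*(w - 5)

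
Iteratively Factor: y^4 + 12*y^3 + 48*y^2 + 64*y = (y)*(y^3 + 12*y^2 + 48*y + 64) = y*(y + 4)*(y^2 + 8*y + 16) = y*(y + 4)^2*(y + 4)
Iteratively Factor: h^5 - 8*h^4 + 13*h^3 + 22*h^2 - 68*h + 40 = (h - 5)*(h^4 - 3*h^3 - 2*h^2 + 12*h - 8) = (h - 5)*(h + 2)*(h^3 - 5*h^2 + 8*h - 4) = (h - 5)*(h - 2)*(h + 2)*(h^2 - 3*h + 2) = (h - 5)*(h - 2)^2*(h + 2)*(h - 1)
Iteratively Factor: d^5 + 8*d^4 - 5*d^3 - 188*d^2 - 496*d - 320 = (d + 1)*(d^4 + 7*d^3 - 12*d^2 - 176*d - 320) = (d + 1)*(d + 4)*(d^3 + 3*d^2 - 24*d - 80) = (d + 1)*(d + 4)^2*(d^2 - d - 20) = (d - 5)*(d + 1)*(d + 4)^2*(d + 4)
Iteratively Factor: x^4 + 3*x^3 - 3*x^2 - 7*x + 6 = (x - 1)*(x^3 + 4*x^2 + x - 6) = (x - 1)^2*(x^2 + 5*x + 6) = (x - 1)^2*(x + 3)*(x + 2)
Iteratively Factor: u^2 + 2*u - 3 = (u + 3)*(u - 1)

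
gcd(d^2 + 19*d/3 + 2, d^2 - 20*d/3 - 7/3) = d + 1/3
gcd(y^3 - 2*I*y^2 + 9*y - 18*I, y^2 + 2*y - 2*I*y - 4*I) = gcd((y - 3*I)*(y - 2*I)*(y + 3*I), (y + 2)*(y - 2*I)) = y - 2*I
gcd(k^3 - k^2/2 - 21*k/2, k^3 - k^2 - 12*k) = k^2 + 3*k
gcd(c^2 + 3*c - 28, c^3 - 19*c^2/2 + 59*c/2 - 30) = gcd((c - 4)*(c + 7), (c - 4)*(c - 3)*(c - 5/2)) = c - 4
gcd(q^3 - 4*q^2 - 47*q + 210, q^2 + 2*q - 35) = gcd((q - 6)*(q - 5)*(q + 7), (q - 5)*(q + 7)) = q^2 + 2*q - 35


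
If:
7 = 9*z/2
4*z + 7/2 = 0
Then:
No Solution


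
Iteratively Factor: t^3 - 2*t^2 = (t)*(t^2 - 2*t) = t*(t - 2)*(t)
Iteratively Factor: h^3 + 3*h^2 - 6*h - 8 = (h + 4)*(h^2 - h - 2) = (h - 2)*(h + 4)*(h + 1)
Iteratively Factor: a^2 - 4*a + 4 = (a - 2)*(a - 2)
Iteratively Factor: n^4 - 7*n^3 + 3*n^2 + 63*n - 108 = (n - 4)*(n^3 - 3*n^2 - 9*n + 27) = (n - 4)*(n - 3)*(n^2 - 9) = (n - 4)*(n - 3)^2*(n + 3)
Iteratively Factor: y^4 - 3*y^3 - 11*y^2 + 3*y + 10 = (y - 5)*(y^3 + 2*y^2 - y - 2) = (y - 5)*(y + 2)*(y^2 - 1) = (y - 5)*(y + 1)*(y + 2)*(y - 1)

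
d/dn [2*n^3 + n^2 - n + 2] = 6*n^2 + 2*n - 1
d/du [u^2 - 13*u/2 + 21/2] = 2*u - 13/2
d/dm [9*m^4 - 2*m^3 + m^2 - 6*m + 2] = 36*m^3 - 6*m^2 + 2*m - 6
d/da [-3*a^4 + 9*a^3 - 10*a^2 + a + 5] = -12*a^3 + 27*a^2 - 20*a + 1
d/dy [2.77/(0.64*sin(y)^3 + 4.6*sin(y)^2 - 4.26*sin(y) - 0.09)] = (-5.3184*sin(y)^2 - 25.484*sin(y) + 11.8002)*cos(y)/(0.64*sin(y)^3 + 4.6*sin(y)^2 - 4.26*sin(y) - 0.09)^2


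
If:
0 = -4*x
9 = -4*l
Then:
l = -9/4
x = 0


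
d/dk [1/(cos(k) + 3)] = sin(k)/(cos(k) + 3)^2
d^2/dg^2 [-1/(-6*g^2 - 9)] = 4*(2*g^2 - 1)/(2*g^2 + 3)^3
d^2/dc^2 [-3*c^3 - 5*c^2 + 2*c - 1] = -18*c - 10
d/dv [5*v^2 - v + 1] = 10*v - 1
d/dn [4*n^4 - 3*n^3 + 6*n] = 16*n^3 - 9*n^2 + 6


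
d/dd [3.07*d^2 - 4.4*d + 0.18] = 6.14*d - 4.4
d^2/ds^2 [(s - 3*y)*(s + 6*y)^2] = 6*s + 18*y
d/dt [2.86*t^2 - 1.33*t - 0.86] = 5.72*t - 1.33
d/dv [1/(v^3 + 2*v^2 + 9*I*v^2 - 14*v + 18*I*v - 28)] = (-3*v^2 - 4*v - 18*I*v + 14 - 18*I)/(v^3 + 2*v^2 + 9*I*v^2 - 14*v + 18*I*v - 28)^2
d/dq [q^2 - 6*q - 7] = 2*q - 6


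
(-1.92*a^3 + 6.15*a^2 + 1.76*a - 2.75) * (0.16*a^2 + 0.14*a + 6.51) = -0.3072*a^5 + 0.7152*a^4 - 11.3566*a^3 + 39.8429*a^2 + 11.0726*a - 17.9025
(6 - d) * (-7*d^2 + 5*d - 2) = 7*d^3 - 47*d^2 + 32*d - 12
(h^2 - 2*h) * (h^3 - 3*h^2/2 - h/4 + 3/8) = h^5 - 7*h^4/2 + 11*h^3/4 + 7*h^2/8 - 3*h/4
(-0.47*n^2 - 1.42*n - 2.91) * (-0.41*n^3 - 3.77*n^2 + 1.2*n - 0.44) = 0.1927*n^5 + 2.3541*n^4 + 5.9825*n^3 + 9.4735*n^2 - 2.8672*n + 1.2804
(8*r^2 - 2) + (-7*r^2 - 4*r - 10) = r^2 - 4*r - 12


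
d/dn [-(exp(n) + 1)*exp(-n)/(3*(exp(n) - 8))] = (exp(2*n) + 2*exp(n) - 8)*exp(-n)/(3*(exp(2*n) - 16*exp(n) + 64))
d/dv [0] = 0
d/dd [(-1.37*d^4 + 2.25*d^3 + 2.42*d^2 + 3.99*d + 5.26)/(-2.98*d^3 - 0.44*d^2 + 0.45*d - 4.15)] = (4.0826*d^6 + 1.2056*d^5 + 4.3721*d^4 + 48.5474*d^3 + 21.8565*d^2 - 15.4572*d - 18.9255)/(8.8804*d^6 + 2.6224*d^5 - 2.4884*d^4 + 24.338*d^3 + 3.8545*d^2 - 3.735*d + 17.2225)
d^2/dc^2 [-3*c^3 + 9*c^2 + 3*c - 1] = 18 - 18*c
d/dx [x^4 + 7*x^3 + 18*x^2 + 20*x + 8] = 4*x^3 + 21*x^2 + 36*x + 20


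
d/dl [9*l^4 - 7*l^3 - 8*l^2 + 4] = l*(36*l^2 - 21*l - 16)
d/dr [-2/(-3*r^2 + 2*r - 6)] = 4*(1 - 3*r)/(3*r^2 - 2*r + 6)^2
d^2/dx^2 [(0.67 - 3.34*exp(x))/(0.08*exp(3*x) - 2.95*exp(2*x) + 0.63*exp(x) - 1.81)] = (-0.085504*exp(6*x) + 2.403312*exp(5*x) - 30.132326*exp(4*x) + 10.89563*exp(3*x) + 104.141139*exp(2*x) - 17.852539*exp(x) - 10.178173)*exp(x)/(0.000512*exp(9*x) - 0.05664*exp(8*x) + 2.100696*exp(7*x) - 26.599207*exp(6*x) + 19.105941*exp(5*x) - 51.314484*exp(4*x) + 21.219621*exp(3*x) - 31.148652*exp(2*x) + 6.191829*exp(x) - 5.929741)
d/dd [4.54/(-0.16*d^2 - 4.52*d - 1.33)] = (1.4528*d + 20.5208)/(0.16*d^2 + 4.52*d + 1.33)^2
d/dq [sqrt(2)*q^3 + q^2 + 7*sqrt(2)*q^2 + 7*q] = 3*sqrt(2)*q^2 + 2*q + 14*sqrt(2)*q + 7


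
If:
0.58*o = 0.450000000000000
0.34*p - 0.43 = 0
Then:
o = 0.78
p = 1.26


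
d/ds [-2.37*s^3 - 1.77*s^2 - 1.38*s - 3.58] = -7.11*s^2 - 3.54*s - 1.38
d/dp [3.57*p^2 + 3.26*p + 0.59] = 7.14*p + 3.26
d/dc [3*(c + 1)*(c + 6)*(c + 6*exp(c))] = 18*c^2*exp(c) + 9*c^2 + 162*c*exp(c) + 42*c + 234*exp(c) + 18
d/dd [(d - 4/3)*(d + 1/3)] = 2*d - 1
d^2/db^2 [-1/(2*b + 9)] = -8/(2*b + 9)^3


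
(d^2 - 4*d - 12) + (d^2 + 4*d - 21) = 2*d^2 - 33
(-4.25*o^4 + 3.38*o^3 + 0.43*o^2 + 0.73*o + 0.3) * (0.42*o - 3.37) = -1.785*o^5 + 15.7421*o^4 - 11.21*o^3 - 1.1425*o^2 - 2.3341*o - 1.011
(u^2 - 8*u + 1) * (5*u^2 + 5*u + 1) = 5*u^4 - 35*u^3 - 34*u^2 - 3*u + 1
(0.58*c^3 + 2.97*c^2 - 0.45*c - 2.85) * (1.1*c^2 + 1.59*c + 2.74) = 0.638*c^5 + 4.1892*c^4 + 5.8165*c^3 + 4.2873*c^2 - 5.7645*c - 7.809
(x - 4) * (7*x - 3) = 7*x^2 - 31*x + 12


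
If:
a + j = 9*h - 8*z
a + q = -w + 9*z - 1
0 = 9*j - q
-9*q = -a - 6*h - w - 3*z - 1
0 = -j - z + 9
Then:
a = 1206 - 160*z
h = 135 - 17*z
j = 9 - z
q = 81 - 9*z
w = 178*z - 1288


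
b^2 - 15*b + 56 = (b - 8)*(b - 7)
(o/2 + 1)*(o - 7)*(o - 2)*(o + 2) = o^4/2 - 5*o^3/2 - 9*o^2 + 10*o + 28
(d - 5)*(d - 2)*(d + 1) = d^3 - 6*d^2 + 3*d + 10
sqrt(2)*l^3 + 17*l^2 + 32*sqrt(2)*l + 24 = (l + 2*sqrt(2))*(l + 6*sqrt(2))*(sqrt(2)*l + 1)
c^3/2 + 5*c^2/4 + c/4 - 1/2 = (c/2 + 1)*(c - 1/2)*(c + 1)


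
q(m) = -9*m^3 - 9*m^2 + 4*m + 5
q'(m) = -27*m^2 - 18*m + 4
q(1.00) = -9.00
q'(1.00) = -41.00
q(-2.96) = 147.71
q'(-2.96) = -179.28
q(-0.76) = 0.71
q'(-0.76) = 2.08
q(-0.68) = 0.95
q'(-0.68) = 3.76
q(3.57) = -504.92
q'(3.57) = -404.37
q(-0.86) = 0.63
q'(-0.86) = -0.49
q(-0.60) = 1.30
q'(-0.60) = 5.08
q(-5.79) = 1427.06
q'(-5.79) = -796.93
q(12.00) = -16795.00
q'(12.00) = -4100.00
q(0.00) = 5.00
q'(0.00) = 4.00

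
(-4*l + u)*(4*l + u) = -16*l^2 + u^2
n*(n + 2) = n^2 + 2*n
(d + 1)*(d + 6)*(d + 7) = d^3 + 14*d^2 + 55*d + 42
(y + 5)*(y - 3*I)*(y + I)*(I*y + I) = I*y^4 + 2*y^3 + 6*I*y^3 + 12*y^2 + 8*I*y^2 + 10*y + 18*I*y + 15*I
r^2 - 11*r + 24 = (r - 8)*(r - 3)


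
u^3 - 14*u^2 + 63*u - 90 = (u - 6)*(u - 5)*(u - 3)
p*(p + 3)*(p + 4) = p^3 + 7*p^2 + 12*p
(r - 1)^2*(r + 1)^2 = r^4 - 2*r^2 + 1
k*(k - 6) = k^2 - 6*k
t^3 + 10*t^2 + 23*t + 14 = (t + 1)*(t + 2)*(t + 7)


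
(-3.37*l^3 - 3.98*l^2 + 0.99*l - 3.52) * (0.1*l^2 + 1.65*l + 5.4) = -0.337*l^5 - 5.9585*l^4 - 24.666*l^3 - 20.2105*l^2 - 0.462*l - 19.008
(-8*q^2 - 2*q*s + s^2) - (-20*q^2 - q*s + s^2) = 12*q^2 - q*s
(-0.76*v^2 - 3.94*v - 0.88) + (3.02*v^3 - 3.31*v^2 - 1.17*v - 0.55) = 3.02*v^3 - 4.07*v^2 - 5.11*v - 1.43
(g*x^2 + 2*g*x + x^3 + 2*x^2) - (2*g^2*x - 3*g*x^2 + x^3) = -2*g^2*x + 4*g*x^2 + 2*g*x + 2*x^2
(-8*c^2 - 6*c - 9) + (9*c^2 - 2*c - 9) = c^2 - 8*c - 18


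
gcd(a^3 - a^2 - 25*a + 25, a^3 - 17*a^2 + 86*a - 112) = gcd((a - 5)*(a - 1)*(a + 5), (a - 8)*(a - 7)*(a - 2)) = 1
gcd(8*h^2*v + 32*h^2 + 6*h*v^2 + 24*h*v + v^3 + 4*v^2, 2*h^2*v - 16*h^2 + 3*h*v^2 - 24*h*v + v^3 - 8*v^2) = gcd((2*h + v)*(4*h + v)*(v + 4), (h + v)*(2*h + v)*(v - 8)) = 2*h + v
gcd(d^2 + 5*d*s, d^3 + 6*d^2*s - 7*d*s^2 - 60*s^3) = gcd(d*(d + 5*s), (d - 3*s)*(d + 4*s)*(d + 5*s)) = d + 5*s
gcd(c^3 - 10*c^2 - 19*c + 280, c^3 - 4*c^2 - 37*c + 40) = c^2 - 3*c - 40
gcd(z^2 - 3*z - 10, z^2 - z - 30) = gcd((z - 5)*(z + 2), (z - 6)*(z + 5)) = 1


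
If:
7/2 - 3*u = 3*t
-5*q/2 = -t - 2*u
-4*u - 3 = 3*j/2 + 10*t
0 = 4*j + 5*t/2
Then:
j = 230/243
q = 374/243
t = -368/243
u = 1303/486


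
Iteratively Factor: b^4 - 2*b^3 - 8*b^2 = (b)*(b^3 - 2*b^2 - 8*b) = b*(b + 2)*(b^2 - 4*b) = b*(b - 4)*(b + 2)*(b)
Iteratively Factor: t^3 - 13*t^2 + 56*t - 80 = (t - 4)*(t^2 - 9*t + 20) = (t - 4)^2*(t - 5)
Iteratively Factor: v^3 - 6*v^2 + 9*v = (v)*(v^2 - 6*v + 9) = v*(v - 3)*(v - 3)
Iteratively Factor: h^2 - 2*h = (h - 2)*(h)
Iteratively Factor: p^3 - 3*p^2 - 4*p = (p - 4)*(p^2 + p) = (p - 4)*(p + 1)*(p)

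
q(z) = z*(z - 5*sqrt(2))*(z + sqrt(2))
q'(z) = z*(z - 5*sqrt(2)) + z*(z + sqrt(2)) + (z - 5*sqrt(2))*(z + sqrt(2)) = 3*z^2 - 8*sqrt(2)*z - 10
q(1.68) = -28.02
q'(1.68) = -20.54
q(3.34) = -59.25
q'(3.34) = -14.32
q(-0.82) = 3.84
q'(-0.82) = 1.29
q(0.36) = -4.29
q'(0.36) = -13.68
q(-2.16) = -14.87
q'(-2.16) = 28.43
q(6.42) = -32.75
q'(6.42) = 41.02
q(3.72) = -64.00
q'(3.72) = -10.57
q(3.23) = -57.62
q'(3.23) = -15.24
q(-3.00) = -47.91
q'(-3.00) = 50.94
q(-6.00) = -359.65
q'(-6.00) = 165.88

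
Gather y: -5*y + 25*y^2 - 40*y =25*y^2 - 45*y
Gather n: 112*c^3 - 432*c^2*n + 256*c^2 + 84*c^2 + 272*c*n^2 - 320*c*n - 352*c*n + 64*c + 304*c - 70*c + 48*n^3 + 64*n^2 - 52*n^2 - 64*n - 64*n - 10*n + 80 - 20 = 112*c^3 + 340*c^2 + 298*c + 48*n^3 + n^2*(272*c + 12) + n*(-432*c^2 - 672*c - 138) + 60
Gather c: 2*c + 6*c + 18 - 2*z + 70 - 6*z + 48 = 8*c - 8*z + 136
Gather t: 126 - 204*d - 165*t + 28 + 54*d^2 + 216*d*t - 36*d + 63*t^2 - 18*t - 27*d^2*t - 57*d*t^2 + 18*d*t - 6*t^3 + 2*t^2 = 54*d^2 - 240*d - 6*t^3 + t^2*(65 - 57*d) + t*(-27*d^2 + 234*d - 183) + 154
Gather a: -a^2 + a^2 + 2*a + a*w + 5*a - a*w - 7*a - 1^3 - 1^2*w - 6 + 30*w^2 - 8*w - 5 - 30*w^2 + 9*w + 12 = 0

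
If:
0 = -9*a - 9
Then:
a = -1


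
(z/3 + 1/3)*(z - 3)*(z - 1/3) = z^3/3 - 7*z^2/9 - 7*z/9 + 1/3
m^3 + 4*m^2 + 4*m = m*(m + 2)^2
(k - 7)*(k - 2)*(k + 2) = k^3 - 7*k^2 - 4*k + 28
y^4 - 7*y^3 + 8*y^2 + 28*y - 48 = (y - 4)*(y - 3)*(y - 2)*(y + 2)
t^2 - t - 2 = (t - 2)*(t + 1)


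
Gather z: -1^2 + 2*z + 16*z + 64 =18*z + 63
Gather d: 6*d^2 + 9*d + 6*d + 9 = 6*d^2 + 15*d + 9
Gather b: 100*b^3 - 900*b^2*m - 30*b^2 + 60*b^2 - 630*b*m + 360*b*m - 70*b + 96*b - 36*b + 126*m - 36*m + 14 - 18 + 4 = 100*b^3 + b^2*(30 - 900*m) + b*(-270*m - 10) + 90*m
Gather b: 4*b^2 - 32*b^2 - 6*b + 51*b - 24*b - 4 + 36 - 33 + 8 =-28*b^2 + 21*b + 7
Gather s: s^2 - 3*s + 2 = s^2 - 3*s + 2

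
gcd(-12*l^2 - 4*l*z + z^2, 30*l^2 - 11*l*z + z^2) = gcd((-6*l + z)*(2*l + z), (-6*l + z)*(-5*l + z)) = -6*l + z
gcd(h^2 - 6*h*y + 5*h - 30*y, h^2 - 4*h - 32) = 1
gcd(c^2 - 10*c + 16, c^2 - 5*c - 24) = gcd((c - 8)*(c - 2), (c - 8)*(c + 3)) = c - 8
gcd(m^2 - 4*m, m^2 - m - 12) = m - 4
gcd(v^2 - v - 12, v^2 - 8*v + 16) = v - 4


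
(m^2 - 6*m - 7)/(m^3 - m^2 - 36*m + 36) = (m^2 - 6*m - 7)/(m^3 - m^2 - 36*m + 36)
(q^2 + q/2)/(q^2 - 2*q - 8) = q*(2*q + 1)/(2*(q^2 - 2*q - 8))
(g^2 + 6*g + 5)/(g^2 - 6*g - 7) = (g + 5)/(g - 7)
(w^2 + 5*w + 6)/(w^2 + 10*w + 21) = (w + 2)/(w + 7)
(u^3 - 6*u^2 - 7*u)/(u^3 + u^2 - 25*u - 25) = u*(u - 7)/(u^2 - 25)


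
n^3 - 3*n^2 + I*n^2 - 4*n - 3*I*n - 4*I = (n - 4)*(n + 1)*(n + I)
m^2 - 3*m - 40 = (m - 8)*(m + 5)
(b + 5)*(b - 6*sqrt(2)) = b^2 - 6*sqrt(2)*b + 5*b - 30*sqrt(2)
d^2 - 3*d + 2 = (d - 2)*(d - 1)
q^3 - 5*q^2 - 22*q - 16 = (q - 8)*(q + 1)*(q + 2)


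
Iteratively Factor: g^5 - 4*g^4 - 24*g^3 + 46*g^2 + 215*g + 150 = (g - 5)*(g^4 + g^3 - 19*g^2 - 49*g - 30) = (g - 5)*(g + 1)*(g^3 - 19*g - 30) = (g - 5)*(g + 1)*(g + 3)*(g^2 - 3*g - 10) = (g - 5)*(g + 1)*(g + 2)*(g + 3)*(g - 5)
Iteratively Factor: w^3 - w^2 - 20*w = (w - 5)*(w^2 + 4*w) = (w - 5)*(w + 4)*(w)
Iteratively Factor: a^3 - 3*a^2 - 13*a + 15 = (a - 5)*(a^2 + 2*a - 3) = (a - 5)*(a + 3)*(a - 1)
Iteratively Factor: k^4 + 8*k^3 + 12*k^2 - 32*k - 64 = (k + 2)*(k^3 + 6*k^2 - 32) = (k + 2)*(k + 4)*(k^2 + 2*k - 8) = (k + 2)*(k + 4)^2*(k - 2)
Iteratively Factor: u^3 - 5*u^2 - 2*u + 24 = (u - 4)*(u^2 - u - 6) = (u - 4)*(u - 3)*(u + 2)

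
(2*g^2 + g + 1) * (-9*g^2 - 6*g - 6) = -18*g^4 - 21*g^3 - 27*g^2 - 12*g - 6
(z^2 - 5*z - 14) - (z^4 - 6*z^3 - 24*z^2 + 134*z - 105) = -z^4 + 6*z^3 + 25*z^2 - 139*z + 91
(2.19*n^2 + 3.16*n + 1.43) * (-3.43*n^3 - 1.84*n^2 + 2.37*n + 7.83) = -7.5117*n^5 - 14.8684*n^4 - 5.529*n^3 + 22.0057*n^2 + 28.1319*n + 11.1969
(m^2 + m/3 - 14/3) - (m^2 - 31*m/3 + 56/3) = 32*m/3 - 70/3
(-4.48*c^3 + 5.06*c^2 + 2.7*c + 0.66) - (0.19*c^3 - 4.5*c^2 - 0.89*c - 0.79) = -4.67*c^3 + 9.56*c^2 + 3.59*c + 1.45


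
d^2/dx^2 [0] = 0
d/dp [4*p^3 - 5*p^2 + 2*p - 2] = 12*p^2 - 10*p + 2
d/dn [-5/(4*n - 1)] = 20/(4*n - 1)^2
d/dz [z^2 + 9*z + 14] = 2*z + 9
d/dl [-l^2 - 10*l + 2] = -2*l - 10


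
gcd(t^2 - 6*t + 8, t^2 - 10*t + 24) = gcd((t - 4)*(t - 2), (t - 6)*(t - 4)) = t - 4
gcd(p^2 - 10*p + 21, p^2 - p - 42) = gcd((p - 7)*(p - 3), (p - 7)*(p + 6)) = p - 7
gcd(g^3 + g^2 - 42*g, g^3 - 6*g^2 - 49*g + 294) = g^2 + g - 42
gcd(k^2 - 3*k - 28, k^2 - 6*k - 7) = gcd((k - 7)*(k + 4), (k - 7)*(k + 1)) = k - 7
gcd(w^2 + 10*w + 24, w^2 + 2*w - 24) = w + 6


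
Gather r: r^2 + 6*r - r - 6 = r^2 + 5*r - 6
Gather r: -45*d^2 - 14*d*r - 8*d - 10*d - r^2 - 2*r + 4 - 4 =-45*d^2 - 18*d - r^2 + r*(-14*d - 2)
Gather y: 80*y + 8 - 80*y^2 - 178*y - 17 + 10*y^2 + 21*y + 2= -70*y^2 - 77*y - 7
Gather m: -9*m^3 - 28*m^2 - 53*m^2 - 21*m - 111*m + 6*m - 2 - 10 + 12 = -9*m^3 - 81*m^2 - 126*m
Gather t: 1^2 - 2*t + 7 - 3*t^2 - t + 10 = -3*t^2 - 3*t + 18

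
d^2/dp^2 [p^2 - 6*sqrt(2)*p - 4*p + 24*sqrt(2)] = 2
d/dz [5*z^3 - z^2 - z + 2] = 15*z^2 - 2*z - 1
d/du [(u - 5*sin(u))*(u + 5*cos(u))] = -5*sqrt(2)*u*sin(u + pi/4) + 2*u - 25*cos(2*u) + 5*sqrt(2)*cos(u + pi/4)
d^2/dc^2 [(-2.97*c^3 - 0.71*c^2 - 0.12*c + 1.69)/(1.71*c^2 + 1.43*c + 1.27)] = (-1.4210854715202e-14*c^5 + 1.4210854715202e-14*c^4 + 3.52373399999998*c^3 + 6.53891399999999*c^2 - 2.382912*c - 2.283038)/(5.000211*c^6 + 12.544389*c^5 + 21.631158*c^4 + 21.557393*c^3 + 16.065246*c^2 + 6.919341*c + 2.048383)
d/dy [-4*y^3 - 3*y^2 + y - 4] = -12*y^2 - 6*y + 1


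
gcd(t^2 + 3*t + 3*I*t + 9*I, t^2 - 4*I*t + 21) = t + 3*I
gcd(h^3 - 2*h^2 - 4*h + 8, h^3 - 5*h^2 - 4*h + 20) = h^2 - 4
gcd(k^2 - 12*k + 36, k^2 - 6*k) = k - 6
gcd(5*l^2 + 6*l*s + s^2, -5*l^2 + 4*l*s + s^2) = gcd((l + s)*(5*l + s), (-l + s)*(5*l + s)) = 5*l + s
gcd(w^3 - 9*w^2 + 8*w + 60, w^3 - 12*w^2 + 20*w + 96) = w^2 - 4*w - 12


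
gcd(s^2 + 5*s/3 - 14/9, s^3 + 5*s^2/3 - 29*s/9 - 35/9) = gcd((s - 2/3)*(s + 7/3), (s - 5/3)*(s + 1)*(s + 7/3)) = s + 7/3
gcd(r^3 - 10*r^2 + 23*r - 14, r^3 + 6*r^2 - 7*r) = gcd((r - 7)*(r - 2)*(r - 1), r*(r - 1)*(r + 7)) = r - 1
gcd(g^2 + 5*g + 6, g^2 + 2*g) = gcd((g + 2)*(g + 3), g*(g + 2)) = g + 2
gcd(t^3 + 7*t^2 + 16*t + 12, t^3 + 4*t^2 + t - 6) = t^2 + 5*t + 6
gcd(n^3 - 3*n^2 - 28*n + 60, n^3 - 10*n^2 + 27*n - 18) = n - 6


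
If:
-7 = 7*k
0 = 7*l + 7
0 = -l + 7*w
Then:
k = -1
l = -1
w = -1/7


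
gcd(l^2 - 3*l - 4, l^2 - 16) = l - 4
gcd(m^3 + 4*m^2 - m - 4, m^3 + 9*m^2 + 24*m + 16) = m^2 + 5*m + 4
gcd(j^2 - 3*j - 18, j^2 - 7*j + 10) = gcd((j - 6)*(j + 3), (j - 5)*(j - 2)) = 1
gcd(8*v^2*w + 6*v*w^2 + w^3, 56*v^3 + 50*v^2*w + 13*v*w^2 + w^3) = 8*v^2 + 6*v*w + w^2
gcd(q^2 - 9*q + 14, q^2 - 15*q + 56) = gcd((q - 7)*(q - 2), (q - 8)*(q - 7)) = q - 7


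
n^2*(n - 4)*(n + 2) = n^4 - 2*n^3 - 8*n^2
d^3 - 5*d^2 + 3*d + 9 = (d - 3)^2*(d + 1)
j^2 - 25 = (j - 5)*(j + 5)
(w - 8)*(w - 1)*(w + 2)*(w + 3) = w^4 - 4*w^3 - 31*w^2 - 14*w + 48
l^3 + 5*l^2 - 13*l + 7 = (l - 1)^2*(l + 7)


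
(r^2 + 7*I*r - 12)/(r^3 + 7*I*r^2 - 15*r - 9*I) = (r + 4*I)/(r^2 + 4*I*r - 3)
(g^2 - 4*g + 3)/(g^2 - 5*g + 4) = (g - 3)/(g - 4)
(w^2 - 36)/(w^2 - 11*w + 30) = (w + 6)/(w - 5)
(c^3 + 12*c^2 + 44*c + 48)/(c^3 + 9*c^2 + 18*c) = (c^2 + 6*c + 8)/(c*(c + 3))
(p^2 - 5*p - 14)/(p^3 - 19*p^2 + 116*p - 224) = (p + 2)/(p^2 - 12*p + 32)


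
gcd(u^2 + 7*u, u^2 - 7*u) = u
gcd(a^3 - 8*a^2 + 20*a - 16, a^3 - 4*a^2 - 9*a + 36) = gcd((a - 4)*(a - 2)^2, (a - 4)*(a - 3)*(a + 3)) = a - 4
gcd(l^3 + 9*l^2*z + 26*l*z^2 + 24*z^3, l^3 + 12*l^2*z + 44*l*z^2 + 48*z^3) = l^2 + 6*l*z + 8*z^2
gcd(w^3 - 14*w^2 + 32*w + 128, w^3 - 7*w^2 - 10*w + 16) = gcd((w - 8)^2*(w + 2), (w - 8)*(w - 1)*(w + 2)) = w^2 - 6*w - 16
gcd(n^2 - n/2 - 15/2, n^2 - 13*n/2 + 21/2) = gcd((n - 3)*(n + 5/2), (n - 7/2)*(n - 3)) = n - 3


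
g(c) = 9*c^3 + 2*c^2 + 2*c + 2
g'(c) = 27*c^2 + 4*c + 2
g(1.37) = 31.64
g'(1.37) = 58.16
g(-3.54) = -379.27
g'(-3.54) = 326.19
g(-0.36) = 1.12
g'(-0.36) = 4.06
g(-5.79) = -1689.47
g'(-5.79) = 883.99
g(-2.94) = -215.30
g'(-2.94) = 223.62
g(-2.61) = -149.61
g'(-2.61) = 175.49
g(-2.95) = -217.55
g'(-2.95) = 225.17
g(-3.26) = -295.08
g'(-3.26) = 275.91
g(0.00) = 2.00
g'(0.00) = 2.00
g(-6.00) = -1882.00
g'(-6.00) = 950.00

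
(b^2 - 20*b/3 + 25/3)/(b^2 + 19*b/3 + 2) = (3*b^2 - 20*b + 25)/(3*b^2 + 19*b + 6)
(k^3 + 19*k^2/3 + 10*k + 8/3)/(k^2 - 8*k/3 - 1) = (k^2 + 6*k + 8)/(k - 3)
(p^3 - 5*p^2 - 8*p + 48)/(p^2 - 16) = (p^2 - p - 12)/(p + 4)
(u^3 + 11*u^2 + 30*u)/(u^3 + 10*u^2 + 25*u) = (u + 6)/(u + 5)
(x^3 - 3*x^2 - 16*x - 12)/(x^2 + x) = x - 4 - 12/x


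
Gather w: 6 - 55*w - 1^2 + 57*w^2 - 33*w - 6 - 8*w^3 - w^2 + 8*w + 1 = -8*w^3 + 56*w^2 - 80*w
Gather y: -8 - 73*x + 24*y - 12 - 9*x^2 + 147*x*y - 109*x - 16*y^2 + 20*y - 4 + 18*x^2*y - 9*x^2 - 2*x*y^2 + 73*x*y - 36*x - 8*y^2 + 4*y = -18*x^2 - 218*x + y^2*(-2*x - 24) + y*(18*x^2 + 220*x + 48) - 24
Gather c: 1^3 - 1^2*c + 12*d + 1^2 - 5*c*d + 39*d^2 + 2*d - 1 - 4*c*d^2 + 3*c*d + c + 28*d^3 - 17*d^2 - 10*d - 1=c*(-4*d^2 - 2*d) + 28*d^3 + 22*d^2 + 4*d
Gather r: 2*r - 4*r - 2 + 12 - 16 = -2*r - 6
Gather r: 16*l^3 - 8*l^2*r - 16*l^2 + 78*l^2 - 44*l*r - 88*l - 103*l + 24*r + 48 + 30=16*l^3 + 62*l^2 - 191*l + r*(-8*l^2 - 44*l + 24) + 78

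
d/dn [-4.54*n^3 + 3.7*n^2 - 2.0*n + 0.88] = -13.62*n^2 + 7.4*n - 2.0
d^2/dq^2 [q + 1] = 0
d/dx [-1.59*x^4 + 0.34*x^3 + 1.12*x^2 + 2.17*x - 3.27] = -6.36*x^3 + 1.02*x^2 + 2.24*x + 2.17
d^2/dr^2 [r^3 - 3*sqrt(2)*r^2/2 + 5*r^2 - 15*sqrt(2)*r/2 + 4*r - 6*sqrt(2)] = 6*r - 3*sqrt(2) + 10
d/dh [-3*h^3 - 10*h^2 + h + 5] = -9*h^2 - 20*h + 1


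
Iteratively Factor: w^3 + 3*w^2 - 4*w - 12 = (w + 3)*(w^2 - 4) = (w + 2)*(w + 3)*(w - 2)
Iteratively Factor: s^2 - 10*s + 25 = (s - 5)*(s - 5)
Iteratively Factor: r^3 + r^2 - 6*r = (r + 3)*(r^2 - 2*r) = (r - 2)*(r + 3)*(r)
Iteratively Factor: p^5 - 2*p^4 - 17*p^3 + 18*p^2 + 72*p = (p + 3)*(p^4 - 5*p^3 - 2*p^2 + 24*p) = (p + 2)*(p + 3)*(p^3 - 7*p^2 + 12*p) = (p - 4)*(p + 2)*(p + 3)*(p^2 - 3*p) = (p - 4)*(p - 3)*(p + 2)*(p + 3)*(p)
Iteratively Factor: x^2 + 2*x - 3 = (x + 3)*(x - 1)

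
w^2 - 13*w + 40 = (w - 8)*(w - 5)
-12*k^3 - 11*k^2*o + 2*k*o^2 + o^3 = (-3*k + o)*(k + o)*(4*k + o)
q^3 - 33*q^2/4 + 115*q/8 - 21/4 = (q - 6)*(q - 7/4)*(q - 1/2)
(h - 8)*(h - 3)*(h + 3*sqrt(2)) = h^3 - 11*h^2 + 3*sqrt(2)*h^2 - 33*sqrt(2)*h + 24*h + 72*sqrt(2)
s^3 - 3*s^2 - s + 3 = (s - 3)*(s - 1)*(s + 1)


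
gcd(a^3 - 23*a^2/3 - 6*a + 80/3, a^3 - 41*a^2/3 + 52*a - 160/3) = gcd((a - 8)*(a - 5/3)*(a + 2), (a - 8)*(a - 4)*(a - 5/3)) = a^2 - 29*a/3 + 40/3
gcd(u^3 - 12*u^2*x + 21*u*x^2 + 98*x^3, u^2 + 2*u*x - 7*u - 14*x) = u + 2*x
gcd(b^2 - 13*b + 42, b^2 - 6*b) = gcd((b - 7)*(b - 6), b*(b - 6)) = b - 6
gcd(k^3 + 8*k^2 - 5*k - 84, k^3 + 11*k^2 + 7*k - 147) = k^2 + 4*k - 21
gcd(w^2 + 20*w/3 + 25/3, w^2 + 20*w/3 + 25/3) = w^2 + 20*w/3 + 25/3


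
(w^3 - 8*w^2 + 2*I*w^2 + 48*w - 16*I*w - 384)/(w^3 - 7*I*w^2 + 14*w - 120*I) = (w^2 + 8*w*(-1 + I) - 64*I)/(w^2 - I*w + 20)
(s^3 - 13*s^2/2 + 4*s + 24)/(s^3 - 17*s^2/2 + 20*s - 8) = (2*s + 3)/(2*s - 1)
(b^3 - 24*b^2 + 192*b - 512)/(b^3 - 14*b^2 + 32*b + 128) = (b - 8)/(b + 2)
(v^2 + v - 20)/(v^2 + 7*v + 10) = (v - 4)/(v + 2)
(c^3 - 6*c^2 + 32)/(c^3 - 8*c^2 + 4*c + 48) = (c - 4)/(c - 6)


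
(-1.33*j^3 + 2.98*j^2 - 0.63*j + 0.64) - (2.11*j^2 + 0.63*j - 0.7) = -1.33*j^3 + 0.87*j^2 - 1.26*j + 1.34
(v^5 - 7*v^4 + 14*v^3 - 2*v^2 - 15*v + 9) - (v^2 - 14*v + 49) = v^5 - 7*v^4 + 14*v^3 - 3*v^2 - v - 40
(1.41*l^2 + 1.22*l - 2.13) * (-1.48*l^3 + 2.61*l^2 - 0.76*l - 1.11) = -2.0868*l^5 + 1.8745*l^4 + 5.265*l^3 - 8.0516*l^2 + 0.2646*l + 2.3643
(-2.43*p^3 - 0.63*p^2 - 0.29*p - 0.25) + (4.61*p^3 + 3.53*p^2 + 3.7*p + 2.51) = 2.18*p^3 + 2.9*p^2 + 3.41*p + 2.26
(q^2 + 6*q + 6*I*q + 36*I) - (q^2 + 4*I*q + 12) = 6*q + 2*I*q - 12 + 36*I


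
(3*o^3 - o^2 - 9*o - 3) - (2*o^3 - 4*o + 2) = o^3 - o^2 - 5*o - 5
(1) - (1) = 0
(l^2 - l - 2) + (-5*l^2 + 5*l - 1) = -4*l^2 + 4*l - 3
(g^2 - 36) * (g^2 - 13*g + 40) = g^4 - 13*g^3 + 4*g^2 + 468*g - 1440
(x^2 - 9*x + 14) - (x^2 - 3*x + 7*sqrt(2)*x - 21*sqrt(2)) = -7*sqrt(2)*x - 6*x + 14 + 21*sqrt(2)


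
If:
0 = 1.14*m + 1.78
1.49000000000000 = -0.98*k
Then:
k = -1.52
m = -1.56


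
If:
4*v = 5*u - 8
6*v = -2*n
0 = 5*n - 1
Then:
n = 1/5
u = 116/75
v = -1/15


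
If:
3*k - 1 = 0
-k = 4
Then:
No Solution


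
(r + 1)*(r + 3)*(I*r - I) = I*r^3 + 3*I*r^2 - I*r - 3*I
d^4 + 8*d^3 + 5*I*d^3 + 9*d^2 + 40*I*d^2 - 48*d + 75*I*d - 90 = (d + 3)*(d + 5)*(d + 2*I)*(d + 3*I)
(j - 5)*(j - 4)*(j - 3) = j^3 - 12*j^2 + 47*j - 60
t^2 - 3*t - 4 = (t - 4)*(t + 1)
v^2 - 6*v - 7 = (v - 7)*(v + 1)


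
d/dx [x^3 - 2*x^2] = x*(3*x - 4)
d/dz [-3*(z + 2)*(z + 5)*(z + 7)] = -9*z^2 - 84*z - 177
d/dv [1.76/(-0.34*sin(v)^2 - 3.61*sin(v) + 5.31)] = (1.1968*sin(v) + 6.3536)*cos(v)/(0.34*sin(v)^2 + 3.61*sin(v) - 5.31)^2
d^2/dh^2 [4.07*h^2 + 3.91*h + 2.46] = 8.14000000000000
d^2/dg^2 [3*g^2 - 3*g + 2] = 6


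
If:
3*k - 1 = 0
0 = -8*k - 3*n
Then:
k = 1/3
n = -8/9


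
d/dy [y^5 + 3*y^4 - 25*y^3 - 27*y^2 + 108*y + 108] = 5*y^4 + 12*y^3 - 75*y^2 - 54*y + 108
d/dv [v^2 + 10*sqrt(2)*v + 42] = 2*v + 10*sqrt(2)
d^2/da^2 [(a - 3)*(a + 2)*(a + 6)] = 6*a + 10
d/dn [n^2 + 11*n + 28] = 2*n + 11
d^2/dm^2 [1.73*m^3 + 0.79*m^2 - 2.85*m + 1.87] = 10.38*m + 1.58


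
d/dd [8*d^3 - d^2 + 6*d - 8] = 24*d^2 - 2*d + 6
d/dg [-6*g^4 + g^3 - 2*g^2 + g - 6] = -24*g^3 + 3*g^2 - 4*g + 1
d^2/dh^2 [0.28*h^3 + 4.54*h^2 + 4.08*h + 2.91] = 1.68*h + 9.08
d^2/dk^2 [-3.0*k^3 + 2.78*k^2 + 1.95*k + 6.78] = 5.56 - 18.0*k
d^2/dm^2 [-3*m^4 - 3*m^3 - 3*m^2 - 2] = -36*m^2 - 18*m - 6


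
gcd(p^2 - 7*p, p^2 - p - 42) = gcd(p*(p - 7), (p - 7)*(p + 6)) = p - 7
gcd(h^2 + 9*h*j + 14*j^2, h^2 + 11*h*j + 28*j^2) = h + 7*j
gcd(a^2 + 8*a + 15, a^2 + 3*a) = a + 3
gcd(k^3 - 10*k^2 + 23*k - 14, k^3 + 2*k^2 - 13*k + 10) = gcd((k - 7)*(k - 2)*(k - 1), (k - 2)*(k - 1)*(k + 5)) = k^2 - 3*k + 2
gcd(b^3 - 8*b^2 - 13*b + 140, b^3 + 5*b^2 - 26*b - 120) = b^2 - b - 20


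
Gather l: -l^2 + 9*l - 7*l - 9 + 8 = -l^2 + 2*l - 1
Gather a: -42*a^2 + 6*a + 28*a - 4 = -42*a^2 + 34*a - 4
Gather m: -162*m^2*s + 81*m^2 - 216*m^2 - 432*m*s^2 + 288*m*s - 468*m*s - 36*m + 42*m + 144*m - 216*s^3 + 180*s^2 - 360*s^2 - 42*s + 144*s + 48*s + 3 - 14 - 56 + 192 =m^2*(-162*s - 135) + m*(-432*s^2 - 180*s + 150) - 216*s^3 - 180*s^2 + 150*s + 125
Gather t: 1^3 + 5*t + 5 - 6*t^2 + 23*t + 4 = -6*t^2 + 28*t + 10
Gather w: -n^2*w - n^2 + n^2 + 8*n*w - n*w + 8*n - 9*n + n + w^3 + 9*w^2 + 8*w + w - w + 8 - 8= w^3 + 9*w^2 + w*(-n^2 + 7*n + 8)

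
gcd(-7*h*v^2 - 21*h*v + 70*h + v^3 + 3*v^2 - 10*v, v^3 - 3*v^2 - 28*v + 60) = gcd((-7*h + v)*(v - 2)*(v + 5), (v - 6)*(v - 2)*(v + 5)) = v^2 + 3*v - 10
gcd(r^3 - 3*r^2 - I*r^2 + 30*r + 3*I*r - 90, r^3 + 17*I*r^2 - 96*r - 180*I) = r + 5*I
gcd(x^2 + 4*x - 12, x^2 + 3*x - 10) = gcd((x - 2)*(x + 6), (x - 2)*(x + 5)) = x - 2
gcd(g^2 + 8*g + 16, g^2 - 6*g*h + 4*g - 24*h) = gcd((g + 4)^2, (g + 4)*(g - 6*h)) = g + 4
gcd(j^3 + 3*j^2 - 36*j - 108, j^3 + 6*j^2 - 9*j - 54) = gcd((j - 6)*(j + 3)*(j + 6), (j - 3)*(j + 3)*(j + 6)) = j^2 + 9*j + 18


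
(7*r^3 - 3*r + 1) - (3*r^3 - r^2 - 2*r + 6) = 4*r^3 + r^2 - r - 5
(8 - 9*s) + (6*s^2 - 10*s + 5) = 6*s^2 - 19*s + 13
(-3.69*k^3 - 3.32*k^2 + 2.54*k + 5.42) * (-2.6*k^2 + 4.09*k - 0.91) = 9.594*k^5 - 6.4601*k^4 - 16.8249*k^3 - 0.6822*k^2 + 19.8564*k - 4.9322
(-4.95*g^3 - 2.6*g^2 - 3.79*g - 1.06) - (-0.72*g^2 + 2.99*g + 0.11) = -4.95*g^3 - 1.88*g^2 - 6.78*g - 1.17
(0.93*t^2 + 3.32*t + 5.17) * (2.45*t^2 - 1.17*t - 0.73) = 2.2785*t^4 + 7.0459*t^3 + 8.1032*t^2 - 8.4725*t - 3.7741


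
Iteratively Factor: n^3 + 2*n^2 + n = (n)*(n^2 + 2*n + 1) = n*(n + 1)*(n + 1)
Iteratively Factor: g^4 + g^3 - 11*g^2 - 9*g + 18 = (g - 1)*(g^3 + 2*g^2 - 9*g - 18) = (g - 1)*(g + 3)*(g^2 - g - 6) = (g - 3)*(g - 1)*(g + 3)*(g + 2)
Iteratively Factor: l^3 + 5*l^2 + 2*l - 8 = (l - 1)*(l^2 + 6*l + 8) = (l - 1)*(l + 4)*(l + 2)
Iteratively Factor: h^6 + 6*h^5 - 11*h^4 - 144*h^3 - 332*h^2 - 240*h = (h)*(h^5 + 6*h^4 - 11*h^3 - 144*h^2 - 332*h - 240) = h*(h + 3)*(h^4 + 3*h^3 - 20*h^2 - 84*h - 80) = h*(h + 2)*(h + 3)*(h^3 + h^2 - 22*h - 40) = h*(h + 2)*(h + 3)*(h + 4)*(h^2 - 3*h - 10) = h*(h - 5)*(h + 2)*(h + 3)*(h + 4)*(h + 2)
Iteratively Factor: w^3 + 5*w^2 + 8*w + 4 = (w + 2)*(w^2 + 3*w + 2) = (w + 2)^2*(w + 1)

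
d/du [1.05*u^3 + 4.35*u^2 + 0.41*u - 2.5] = 3.15*u^2 + 8.7*u + 0.41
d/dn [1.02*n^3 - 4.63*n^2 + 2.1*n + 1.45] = 3.06*n^2 - 9.26*n + 2.1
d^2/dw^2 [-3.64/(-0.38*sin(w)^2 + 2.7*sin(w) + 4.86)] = (2.102464*sin(w)^4 - 11.20392*sin(w)^3 + 50.271312*sin(w)^2 - 25.35624*sin(w) - 66.515904)/(-0.38*sin(w)^2 + 2.7*sin(w) + 4.86)^3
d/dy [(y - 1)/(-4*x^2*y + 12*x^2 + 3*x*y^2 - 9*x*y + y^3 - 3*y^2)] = (-4*x^2*y + 12*x^2 + 3*x*y^2 - 9*x*y + y^3 - 3*y^2 + (y - 1)*(4*x^2 - 6*x*y + 9*x - 3*y^2 + 6*y))/(4*x^2*y - 12*x^2 - 3*x*y^2 + 9*x*y - y^3 + 3*y^2)^2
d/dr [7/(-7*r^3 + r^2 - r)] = 7*(21*r^2 - 2*r + 1)/(r^2*(7*r^2 - r + 1)^2)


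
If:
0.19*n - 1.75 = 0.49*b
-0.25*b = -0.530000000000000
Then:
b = 2.12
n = 14.68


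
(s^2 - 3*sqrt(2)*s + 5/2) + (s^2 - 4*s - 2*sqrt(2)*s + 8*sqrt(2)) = 2*s^2 - 5*sqrt(2)*s - 4*s + 5/2 + 8*sqrt(2)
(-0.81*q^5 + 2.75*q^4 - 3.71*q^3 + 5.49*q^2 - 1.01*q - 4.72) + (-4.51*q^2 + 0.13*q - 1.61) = -0.81*q^5 + 2.75*q^4 - 3.71*q^3 + 0.98*q^2 - 0.88*q - 6.33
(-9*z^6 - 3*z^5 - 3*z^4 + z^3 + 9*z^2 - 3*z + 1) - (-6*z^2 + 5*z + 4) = -9*z^6 - 3*z^5 - 3*z^4 + z^3 + 15*z^2 - 8*z - 3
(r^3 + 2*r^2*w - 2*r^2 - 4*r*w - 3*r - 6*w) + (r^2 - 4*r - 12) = r^3 + 2*r^2*w - r^2 - 4*r*w - 7*r - 6*w - 12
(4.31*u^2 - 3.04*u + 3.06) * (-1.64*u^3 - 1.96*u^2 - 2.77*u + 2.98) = -7.0684*u^5 - 3.462*u^4 - 10.9987*u^3 + 15.267*u^2 - 17.5354*u + 9.1188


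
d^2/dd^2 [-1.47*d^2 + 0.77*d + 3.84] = -2.94000000000000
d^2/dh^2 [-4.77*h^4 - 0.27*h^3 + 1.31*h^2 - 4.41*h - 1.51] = -57.24*h^2 - 1.62*h + 2.62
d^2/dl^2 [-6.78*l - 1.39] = 0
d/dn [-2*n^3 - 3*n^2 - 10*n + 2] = -6*n^2 - 6*n - 10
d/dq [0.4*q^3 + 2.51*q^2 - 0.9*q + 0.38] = 1.2*q^2 + 5.02*q - 0.9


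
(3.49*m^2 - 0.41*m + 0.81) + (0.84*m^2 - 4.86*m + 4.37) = 4.33*m^2 - 5.27*m + 5.18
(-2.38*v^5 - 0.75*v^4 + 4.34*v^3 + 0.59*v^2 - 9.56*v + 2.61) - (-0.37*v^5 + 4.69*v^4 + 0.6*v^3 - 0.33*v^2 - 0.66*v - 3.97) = -2.01*v^5 - 5.44*v^4 + 3.74*v^3 + 0.92*v^2 - 8.9*v + 6.58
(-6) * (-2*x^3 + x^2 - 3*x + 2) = 12*x^3 - 6*x^2 + 18*x - 12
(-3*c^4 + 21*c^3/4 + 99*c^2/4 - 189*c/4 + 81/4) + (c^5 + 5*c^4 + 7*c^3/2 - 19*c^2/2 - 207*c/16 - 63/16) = c^5 + 2*c^4 + 35*c^3/4 + 61*c^2/4 - 963*c/16 + 261/16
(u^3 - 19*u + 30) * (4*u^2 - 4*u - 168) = 4*u^5 - 4*u^4 - 244*u^3 + 196*u^2 + 3072*u - 5040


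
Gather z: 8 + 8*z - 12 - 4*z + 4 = 4*z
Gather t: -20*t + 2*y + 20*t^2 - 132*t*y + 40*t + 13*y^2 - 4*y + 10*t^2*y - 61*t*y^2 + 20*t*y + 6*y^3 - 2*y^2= t^2*(10*y + 20) + t*(-61*y^2 - 112*y + 20) + 6*y^3 + 11*y^2 - 2*y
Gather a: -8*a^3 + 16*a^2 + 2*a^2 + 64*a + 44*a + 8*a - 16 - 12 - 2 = -8*a^3 + 18*a^2 + 116*a - 30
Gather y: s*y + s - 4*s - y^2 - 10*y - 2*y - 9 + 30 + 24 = -3*s - y^2 + y*(s - 12) + 45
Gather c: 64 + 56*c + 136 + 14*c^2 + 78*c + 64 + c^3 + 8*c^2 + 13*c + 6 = c^3 + 22*c^2 + 147*c + 270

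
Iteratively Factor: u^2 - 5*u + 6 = (u - 2)*(u - 3)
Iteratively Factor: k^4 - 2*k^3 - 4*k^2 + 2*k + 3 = (k + 1)*(k^3 - 3*k^2 - k + 3) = (k + 1)^2*(k^2 - 4*k + 3) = (k - 1)*(k + 1)^2*(k - 3)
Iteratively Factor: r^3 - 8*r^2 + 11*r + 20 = (r - 4)*(r^2 - 4*r - 5) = (r - 5)*(r - 4)*(r + 1)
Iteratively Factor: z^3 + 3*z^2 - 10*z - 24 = (z + 4)*(z^2 - z - 6) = (z - 3)*(z + 4)*(z + 2)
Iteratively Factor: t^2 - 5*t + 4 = (t - 4)*(t - 1)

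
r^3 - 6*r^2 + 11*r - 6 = (r - 3)*(r - 2)*(r - 1)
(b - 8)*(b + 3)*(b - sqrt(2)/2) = b^3 - 5*b^2 - sqrt(2)*b^2/2 - 24*b + 5*sqrt(2)*b/2 + 12*sqrt(2)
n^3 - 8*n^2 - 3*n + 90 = (n - 6)*(n - 5)*(n + 3)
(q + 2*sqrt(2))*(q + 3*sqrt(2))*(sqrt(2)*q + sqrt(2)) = sqrt(2)*q^3 + sqrt(2)*q^2 + 10*q^2 + 10*q + 12*sqrt(2)*q + 12*sqrt(2)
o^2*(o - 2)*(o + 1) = o^4 - o^3 - 2*o^2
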